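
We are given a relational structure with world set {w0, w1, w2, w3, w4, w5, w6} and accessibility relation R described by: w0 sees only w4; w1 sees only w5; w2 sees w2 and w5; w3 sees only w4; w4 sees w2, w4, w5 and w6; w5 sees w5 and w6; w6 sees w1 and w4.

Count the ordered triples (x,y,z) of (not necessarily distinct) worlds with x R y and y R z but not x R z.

Enumerating: (w0,w4,w2), (w0,w4,w5), (w0,w4,w6), (w1,w5,w6), (w2,w5,w6), (w3,w4,w2), (w3,w4,w5), (w3,w4,w6), (w4,w6,w1), (w5,w6,w1), (w5,w6,w4), (w6,w1,w5), (w6,w4,w2), (w6,w4,w5), (w6,w4,w6).

15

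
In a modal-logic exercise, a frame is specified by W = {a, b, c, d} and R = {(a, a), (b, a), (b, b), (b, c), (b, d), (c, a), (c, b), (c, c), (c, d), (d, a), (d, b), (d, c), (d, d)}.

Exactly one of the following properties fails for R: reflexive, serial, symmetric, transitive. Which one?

Reflexive: yes — every world is R-related to itself.
Serial: yes — every world has a successor (e.g. a R a).
Symmetric: no — b R a but not a R b.
Transitive: yes — every two-step R-path is closed by a direct edge.
Only symmetric fails.

symmetric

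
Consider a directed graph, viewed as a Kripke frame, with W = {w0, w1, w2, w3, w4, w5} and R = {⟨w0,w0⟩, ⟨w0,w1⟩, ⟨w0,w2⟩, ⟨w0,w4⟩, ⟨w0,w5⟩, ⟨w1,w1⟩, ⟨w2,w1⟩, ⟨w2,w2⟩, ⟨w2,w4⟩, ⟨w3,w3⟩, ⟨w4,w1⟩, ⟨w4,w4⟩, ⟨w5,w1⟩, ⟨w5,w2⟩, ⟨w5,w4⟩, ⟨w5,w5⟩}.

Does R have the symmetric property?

Symmetric: no — w0 R w1 but not w1 R w0.

No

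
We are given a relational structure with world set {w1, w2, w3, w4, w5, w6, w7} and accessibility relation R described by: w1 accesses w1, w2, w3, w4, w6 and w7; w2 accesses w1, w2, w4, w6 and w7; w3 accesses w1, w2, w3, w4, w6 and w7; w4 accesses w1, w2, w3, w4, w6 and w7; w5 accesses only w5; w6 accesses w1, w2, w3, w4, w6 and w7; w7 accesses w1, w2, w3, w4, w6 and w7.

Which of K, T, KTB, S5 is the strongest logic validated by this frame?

Reflexive (axiom T): yes — every world is R-related to itself.
Symmetric (axiom B): no — w3 R w2 but not w2 R w3.
Euclidean (axiom 5): no — w1 R w2 and w1 R w3, but not w2 R w3.
So F validates K, T; KTB would additionally require R to be symmetric. The strongest is T.

T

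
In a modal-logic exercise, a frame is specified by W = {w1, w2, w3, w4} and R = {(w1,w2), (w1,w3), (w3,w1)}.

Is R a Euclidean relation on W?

No

Euclidean: no — w1 R w2 and w1 R w3, but not w2 R w3.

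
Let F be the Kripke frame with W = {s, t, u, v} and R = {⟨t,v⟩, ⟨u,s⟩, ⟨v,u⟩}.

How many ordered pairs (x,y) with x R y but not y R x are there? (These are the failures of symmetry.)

Enumerating: (t,v), (u,s), (v,u).

3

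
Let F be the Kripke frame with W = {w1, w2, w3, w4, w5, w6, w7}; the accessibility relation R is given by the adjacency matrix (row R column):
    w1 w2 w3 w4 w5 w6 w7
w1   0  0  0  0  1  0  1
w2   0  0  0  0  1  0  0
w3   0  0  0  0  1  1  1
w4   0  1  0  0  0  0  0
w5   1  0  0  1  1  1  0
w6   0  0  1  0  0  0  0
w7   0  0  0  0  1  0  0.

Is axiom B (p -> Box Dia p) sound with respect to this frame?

By correspondence theory, B is valid on a frame iff R is symmetric.
Symmetric: no — w1 R w7 but not w7 R w1.

No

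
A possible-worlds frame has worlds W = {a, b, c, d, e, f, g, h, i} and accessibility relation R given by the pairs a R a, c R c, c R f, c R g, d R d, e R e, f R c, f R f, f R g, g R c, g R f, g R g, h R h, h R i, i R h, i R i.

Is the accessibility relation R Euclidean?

Yes

Euclidean: yes — any two successors of a common world are R-related.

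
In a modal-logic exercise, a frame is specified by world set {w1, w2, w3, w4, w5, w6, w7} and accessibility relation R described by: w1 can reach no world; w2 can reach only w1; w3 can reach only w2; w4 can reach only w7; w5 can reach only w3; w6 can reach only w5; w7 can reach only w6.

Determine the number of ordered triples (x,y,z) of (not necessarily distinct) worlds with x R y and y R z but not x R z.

5

Enumerating: (w3,w2,w1), (w4,w7,w6), (w5,w3,w2), (w6,w5,w3), (w7,w6,w5).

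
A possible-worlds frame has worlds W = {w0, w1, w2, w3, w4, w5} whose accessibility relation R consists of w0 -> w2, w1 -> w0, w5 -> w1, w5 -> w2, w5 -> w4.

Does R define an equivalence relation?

No

Reflexive: no — w0 is not related to itself.
Symmetric: no — w0 R w2 but not w2 R w0.
Transitive: no — w1 R w0 and w0 R w2, but not w1 R w2.
So R is not an equivalence relation.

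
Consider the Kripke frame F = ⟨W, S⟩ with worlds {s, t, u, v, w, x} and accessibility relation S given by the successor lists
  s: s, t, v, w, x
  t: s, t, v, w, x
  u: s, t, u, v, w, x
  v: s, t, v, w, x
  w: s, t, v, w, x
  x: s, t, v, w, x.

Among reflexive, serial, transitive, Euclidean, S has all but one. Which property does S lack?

Reflexive: yes — every world is S-related to itself.
Serial: yes — every world has a successor (e.g. s S s).
Transitive: yes — every two-step S-path is closed by a direct edge.
Euclidean: no — u S s and u S u, but not s S u.
Only Euclidean fails.

Euclidean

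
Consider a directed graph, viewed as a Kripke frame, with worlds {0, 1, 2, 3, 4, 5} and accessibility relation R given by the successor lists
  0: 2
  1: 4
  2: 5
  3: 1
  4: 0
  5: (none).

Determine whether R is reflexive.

No

Reflexive: no — 0 is not related to itself.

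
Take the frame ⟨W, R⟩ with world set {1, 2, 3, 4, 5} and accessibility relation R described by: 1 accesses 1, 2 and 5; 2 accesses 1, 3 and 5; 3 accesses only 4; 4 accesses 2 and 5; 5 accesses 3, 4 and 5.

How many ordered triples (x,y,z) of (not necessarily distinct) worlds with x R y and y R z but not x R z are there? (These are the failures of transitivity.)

13

Enumerating: (1,2,3), (1,5,3), (1,5,4), (2,1,2), (2,3,4), (2,5,4), (3,4,2), (3,4,5), (4,2,1), (4,2,3), (4,5,3), (4,5,4), (5,4,2).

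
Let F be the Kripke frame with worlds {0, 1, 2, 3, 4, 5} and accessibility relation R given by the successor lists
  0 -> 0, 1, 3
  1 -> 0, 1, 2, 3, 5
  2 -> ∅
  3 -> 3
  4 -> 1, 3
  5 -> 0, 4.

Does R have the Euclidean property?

Euclidean: no — 0 R 3 and 0 R 1, but not 3 R 1.

No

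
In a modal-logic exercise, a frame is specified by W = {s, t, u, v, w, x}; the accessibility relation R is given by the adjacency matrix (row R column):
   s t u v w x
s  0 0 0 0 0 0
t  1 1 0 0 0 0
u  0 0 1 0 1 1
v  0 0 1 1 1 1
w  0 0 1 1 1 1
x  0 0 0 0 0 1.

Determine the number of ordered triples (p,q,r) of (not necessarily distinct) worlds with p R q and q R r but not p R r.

1

Enumerating: (u,w,v).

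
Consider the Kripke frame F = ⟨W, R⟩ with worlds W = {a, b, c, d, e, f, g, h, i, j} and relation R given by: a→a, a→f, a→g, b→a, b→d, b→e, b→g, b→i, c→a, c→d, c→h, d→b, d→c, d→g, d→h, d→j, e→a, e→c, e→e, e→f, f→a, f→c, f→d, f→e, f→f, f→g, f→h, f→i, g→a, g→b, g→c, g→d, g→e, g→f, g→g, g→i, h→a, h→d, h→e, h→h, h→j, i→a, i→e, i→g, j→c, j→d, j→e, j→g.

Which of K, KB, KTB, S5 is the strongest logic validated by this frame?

K

Symmetric (axiom B): no — b R a but not a R b.
Reflexive (axiom T): no — b is not related to itself.
Euclidean (axiom 5): no — b R a and b R d, but not a R d.
So F validates K; KB would additionally require R to be symmetric. The strongest is K.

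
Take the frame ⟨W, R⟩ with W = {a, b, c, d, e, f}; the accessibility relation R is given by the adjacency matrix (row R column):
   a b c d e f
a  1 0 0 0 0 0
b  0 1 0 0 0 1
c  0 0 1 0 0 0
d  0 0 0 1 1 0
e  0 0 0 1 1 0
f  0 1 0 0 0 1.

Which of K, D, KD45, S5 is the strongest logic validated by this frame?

S5

Serial (axiom D): yes — every world has a successor (e.g. a R a).
Euclidean (axiom 5): yes — any two successors of a common world are R-related.
Transitive (axiom 4): yes — every two-step R-path is closed by a direct edge.
Reflexive (axiom T): yes — every world is R-related to itself.
So F validates K, D, KD45, S5. The strongest is S5.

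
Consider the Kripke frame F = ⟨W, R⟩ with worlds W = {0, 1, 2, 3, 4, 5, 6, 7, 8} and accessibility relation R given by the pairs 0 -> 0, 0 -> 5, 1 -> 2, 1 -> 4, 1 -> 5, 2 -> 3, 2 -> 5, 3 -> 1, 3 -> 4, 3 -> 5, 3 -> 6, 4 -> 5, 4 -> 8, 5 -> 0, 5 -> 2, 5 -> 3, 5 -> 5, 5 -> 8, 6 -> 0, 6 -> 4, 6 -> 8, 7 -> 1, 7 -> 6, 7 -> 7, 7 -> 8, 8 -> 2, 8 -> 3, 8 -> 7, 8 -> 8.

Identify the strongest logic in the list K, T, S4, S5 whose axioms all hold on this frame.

K

Reflexive (axiom T): no — 1 is not related to itself.
Transitive (axiom 4): no — 0 R 5 and 5 R 2, but not 0 R 2.
Euclidean (axiom 5): no — 1 R 2 and 1 R 4, but not 2 R 4.
So F validates K; T would additionally require R to be reflexive. The strongest is K.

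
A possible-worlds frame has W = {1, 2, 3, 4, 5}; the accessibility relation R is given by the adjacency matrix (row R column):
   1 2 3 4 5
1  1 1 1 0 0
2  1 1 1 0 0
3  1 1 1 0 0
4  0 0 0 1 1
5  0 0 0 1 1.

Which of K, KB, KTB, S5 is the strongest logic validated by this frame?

S5

Symmetric (axiom B): yes — every pair in R has its reverse in R.
Reflexive (axiom T): yes — every world is R-related to itself.
Euclidean (axiom 5): yes — any two successors of a common world are R-related.
So F validates K, KB, KTB, S5. The strongest is S5.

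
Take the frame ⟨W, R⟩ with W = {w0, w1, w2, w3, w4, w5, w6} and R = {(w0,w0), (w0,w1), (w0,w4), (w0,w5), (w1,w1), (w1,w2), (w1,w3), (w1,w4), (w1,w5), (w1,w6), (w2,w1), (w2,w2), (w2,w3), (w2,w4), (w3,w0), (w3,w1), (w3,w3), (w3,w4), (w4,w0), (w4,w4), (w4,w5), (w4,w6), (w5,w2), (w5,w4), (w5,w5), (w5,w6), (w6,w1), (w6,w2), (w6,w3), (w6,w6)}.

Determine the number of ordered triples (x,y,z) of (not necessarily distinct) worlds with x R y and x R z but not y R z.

Enumerating: (w0,w1,w0), (w0,w4,w1), (w0,w5,w0), (w0,w5,w1), (w1,w2,w5), (w1,w2,w6), (w1,w3,w2), (w1,w3,w5), (w1,w3,w6), (w1,w4,w1), (w1,w4,w2), (w1,w4,w3), … and 25 more.
Total: 37.

37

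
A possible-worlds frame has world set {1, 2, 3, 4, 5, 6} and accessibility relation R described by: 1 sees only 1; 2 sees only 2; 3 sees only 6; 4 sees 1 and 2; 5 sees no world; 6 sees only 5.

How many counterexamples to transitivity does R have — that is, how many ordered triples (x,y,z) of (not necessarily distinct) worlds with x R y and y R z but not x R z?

Enumerating: (3,6,5).

1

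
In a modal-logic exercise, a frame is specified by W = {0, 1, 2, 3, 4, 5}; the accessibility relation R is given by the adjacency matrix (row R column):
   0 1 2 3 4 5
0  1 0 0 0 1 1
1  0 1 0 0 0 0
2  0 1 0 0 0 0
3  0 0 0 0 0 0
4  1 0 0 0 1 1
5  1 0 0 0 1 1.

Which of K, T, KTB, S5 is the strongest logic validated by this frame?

K

Reflexive (axiom T): no — 2 is not related to itself.
Symmetric (axiom B): no — 2 R 1 but not 1 R 2.
Euclidean (axiom 5): yes — any two successors of a common world are R-related.
So F validates K; T would additionally require R to be reflexive. The strongest is K.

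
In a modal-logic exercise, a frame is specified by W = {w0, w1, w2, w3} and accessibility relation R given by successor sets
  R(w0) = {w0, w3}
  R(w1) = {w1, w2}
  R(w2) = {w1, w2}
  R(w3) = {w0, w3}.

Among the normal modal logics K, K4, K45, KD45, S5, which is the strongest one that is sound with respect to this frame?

S5

Transitive (axiom 4): yes — every two-step R-path is closed by a direct edge.
Euclidean (axiom 5): yes — any two successors of a common world are R-related.
Serial (axiom D): yes — every world has a successor (e.g. w0 R w0).
Reflexive (axiom T): yes — every world is R-related to itself.
So F validates K, K4, K45, KD45, S5. The strongest is S5.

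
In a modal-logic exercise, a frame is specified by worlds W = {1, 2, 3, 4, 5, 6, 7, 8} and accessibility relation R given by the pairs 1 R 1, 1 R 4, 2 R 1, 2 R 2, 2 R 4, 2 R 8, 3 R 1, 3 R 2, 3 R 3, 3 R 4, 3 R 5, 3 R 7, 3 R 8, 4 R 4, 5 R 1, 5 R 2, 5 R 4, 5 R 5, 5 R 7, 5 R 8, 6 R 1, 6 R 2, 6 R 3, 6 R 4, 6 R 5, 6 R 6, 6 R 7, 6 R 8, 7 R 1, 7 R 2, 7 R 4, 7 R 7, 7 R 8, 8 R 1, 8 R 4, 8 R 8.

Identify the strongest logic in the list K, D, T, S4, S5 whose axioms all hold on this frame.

S4

Serial (axiom D): yes — every world has a successor (e.g. 1 R 1).
Reflexive (axiom T): yes — every world is R-related to itself.
Transitive (axiom 4): yes — every two-step R-path is closed by a direct edge.
Euclidean (axiom 5): no — 2 R 1 and 2 R 8, but not 1 R 8.
So F validates K, D, T, S4; S5 would additionally require R to be Euclidean. The strongest is S4.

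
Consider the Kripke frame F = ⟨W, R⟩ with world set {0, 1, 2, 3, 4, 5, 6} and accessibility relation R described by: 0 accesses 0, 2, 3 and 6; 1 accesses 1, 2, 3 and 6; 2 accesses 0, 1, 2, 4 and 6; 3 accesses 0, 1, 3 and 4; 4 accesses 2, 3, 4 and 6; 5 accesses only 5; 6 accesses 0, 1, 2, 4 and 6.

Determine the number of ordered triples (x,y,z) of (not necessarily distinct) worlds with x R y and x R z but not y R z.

30

Enumerating: (0,2,3), (0,3,2), (0,3,6), (0,6,3), (1,2,3), (1,3,2), (1,3,6), (1,6,3), (2,0,1), (2,0,4), (2,1,0), (2,1,4), … and 18 more.
Total: 30.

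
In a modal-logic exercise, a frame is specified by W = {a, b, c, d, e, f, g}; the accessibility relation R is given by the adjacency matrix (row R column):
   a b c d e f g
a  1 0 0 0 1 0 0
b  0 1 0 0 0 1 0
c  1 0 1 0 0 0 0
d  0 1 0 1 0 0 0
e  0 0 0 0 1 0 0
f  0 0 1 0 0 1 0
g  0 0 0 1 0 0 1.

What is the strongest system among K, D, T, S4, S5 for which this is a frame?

T

Serial (axiom D): yes — every world has a successor (e.g. a R a).
Reflexive (axiom T): yes — every world is R-related to itself.
Transitive (axiom 4): no — b R f and f R c, but not b R c.
Euclidean (axiom 5): no — a R e and a R a, but not e R a.
So F validates K, D, T; S4 would additionally require R to be transitive. The strongest is T.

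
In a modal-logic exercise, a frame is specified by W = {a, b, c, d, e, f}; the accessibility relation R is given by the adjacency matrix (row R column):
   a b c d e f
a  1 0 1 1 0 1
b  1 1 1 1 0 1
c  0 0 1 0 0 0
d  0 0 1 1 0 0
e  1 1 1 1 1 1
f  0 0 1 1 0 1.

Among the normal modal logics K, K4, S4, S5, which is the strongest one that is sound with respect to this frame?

Transitive (axiom 4): yes — every two-step R-path is closed by a direct edge.
Reflexive (axiom T): yes — every world is R-related to itself.
Euclidean (axiom 5): no — a R c and a R d, but not c R d.
So F validates K, K4, S4; S5 would additionally require R to be Euclidean. The strongest is S4.

S4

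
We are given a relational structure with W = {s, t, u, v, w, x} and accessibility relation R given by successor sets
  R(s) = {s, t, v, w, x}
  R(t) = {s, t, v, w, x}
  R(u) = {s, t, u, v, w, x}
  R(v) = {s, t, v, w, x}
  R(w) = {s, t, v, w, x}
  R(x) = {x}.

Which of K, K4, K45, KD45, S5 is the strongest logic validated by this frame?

Transitive (axiom 4): yes — every two-step R-path is closed by a direct edge.
Euclidean (axiom 5): no — s R x and s R t, but not x R t.
Serial (axiom D): yes — every world has a successor (e.g. s R s).
Reflexive (axiom T): yes — every world is R-related to itself.
So F validates K, K4; K45 would additionally require R to be Euclidean. The strongest is K4.

K4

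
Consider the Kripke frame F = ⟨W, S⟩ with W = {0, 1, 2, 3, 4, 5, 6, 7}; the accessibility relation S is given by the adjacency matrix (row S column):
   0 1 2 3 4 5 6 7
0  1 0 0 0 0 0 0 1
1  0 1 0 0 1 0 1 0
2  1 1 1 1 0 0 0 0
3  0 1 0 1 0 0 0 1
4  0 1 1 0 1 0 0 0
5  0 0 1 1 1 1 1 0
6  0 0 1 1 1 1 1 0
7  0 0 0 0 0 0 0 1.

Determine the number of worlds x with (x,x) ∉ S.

0

S is reflexive; there are no such worlds.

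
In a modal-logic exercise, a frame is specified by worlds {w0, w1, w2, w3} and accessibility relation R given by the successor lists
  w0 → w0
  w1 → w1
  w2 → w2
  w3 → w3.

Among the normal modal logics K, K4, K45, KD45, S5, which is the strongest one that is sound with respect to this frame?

S5

Transitive (axiom 4): yes — every two-step R-path is closed by a direct edge.
Euclidean (axiom 5): yes — any two successors of a common world are R-related.
Serial (axiom D): yes — every world has a successor (e.g. w0 R w0).
Reflexive (axiom T): yes — every world is R-related to itself.
So F validates K, K4, K45, KD45, S5. The strongest is S5.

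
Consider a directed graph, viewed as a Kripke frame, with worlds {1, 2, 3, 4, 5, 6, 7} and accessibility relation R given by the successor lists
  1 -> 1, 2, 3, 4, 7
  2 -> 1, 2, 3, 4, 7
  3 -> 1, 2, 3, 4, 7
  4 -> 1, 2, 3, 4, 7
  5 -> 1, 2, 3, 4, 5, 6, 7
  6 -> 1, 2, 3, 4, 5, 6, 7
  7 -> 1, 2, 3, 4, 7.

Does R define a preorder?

Reflexive: yes — every world is R-related to itself.
Transitive: yes — every two-step R-path is closed by a direct edge.
So R is a preorder.

Yes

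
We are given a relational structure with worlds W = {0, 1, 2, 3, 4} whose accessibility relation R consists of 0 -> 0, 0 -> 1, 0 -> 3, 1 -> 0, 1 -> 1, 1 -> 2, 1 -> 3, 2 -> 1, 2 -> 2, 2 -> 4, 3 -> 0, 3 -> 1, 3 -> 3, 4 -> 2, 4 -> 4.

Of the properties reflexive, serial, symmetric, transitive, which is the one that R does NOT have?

Reflexive: yes — every world is R-related to itself.
Serial: yes — every world has a successor (e.g. 0 R 0).
Symmetric: yes — every pair in R has its reverse in R.
Transitive: no — 0 R 1 and 1 R 2, but not 0 R 2.
Only transitive fails.

transitive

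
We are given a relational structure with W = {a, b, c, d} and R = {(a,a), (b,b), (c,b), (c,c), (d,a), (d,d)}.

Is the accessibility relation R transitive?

Transitive: yes — every two-step R-path is closed by a direct edge.

Yes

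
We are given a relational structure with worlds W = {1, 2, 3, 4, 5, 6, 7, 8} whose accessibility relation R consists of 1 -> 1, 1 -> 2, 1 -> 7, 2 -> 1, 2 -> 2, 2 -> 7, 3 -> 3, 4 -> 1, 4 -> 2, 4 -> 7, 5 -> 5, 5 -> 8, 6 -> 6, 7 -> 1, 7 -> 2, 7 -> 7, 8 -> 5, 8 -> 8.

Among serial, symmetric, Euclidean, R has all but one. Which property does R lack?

Serial: yes — every world has a successor (e.g. 1 R 1).
Symmetric: no — 4 R 1 but not 1 R 4.
Euclidean: yes — any two successors of a common world are R-related.
Only symmetric fails.

symmetric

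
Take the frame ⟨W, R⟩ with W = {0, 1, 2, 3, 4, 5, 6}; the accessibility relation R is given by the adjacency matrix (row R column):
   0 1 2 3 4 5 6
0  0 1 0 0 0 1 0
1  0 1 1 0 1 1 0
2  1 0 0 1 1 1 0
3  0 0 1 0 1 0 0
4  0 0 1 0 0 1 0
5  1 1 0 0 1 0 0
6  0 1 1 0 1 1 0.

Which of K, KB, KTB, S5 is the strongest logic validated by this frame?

Symmetric (axiom B): no — 0 R 1 but not 1 R 0.
Reflexive (axiom T): no — 0 is not related to itself.
Euclidean (axiom 5): no — 1 R 5 and 1 R 2, but not 5 R 2.
So F validates K; KB would additionally require R to be symmetric. The strongest is K.

K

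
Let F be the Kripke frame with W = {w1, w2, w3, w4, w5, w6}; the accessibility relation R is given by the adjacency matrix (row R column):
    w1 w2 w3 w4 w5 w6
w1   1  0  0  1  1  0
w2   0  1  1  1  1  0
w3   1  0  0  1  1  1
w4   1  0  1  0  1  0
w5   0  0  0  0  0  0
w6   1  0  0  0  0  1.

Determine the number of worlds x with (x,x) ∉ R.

3

Enumerating: w3, w4, w5.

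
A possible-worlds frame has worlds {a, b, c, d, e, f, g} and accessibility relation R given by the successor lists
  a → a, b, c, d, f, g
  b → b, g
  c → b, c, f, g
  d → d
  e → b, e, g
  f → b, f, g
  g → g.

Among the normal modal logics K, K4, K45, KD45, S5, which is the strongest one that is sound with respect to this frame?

Transitive (axiom 4): yes — every two-step R-path is closed by a direct edge.
Euclidean (axiom 5): no — a R b and a R c, but not b R c.
Serial (axiom D): yes — every world has a successor (e.g. a R a).
Reflexive (axiom T): yes — every world is R-related to itself.
So F validates K, K4; K45 would additionally require R to be Euclidean. The strongest is K4.

K4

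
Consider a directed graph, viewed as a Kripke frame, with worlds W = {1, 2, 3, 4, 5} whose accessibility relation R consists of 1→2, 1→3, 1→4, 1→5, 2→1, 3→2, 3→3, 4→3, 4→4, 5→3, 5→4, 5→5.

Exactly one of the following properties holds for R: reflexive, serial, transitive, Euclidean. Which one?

Reflexive: no — 1 is not related to itself.
Serial: yes — every world has a successor (e.g. 1 R 2).
Transitive: no — 2 R 1 and 1 R 3, but not 2 R 3.
Euclidean: no — 1 R 2 and 1 R 3, but not 2 R 3.
Only serial holds.

serial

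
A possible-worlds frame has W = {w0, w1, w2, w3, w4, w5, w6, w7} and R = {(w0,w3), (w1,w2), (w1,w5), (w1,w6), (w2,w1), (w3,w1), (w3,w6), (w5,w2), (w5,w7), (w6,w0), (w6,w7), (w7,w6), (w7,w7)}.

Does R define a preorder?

Reflexive: no — w0 is not related to itself.
Transitive: no — w0 R w3 and w3 R w1, but not w0 R w1.
So R is not a preorder.

No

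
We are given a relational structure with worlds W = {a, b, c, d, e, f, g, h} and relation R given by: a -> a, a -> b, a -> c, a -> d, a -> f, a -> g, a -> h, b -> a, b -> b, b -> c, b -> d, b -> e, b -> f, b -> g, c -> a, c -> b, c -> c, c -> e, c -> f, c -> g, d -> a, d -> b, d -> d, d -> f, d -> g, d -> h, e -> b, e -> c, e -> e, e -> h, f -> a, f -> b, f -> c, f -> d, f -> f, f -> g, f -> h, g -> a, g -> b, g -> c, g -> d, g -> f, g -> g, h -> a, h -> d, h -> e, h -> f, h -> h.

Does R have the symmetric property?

Yes

Symmetric: yes — every pair in R has its reverse in R.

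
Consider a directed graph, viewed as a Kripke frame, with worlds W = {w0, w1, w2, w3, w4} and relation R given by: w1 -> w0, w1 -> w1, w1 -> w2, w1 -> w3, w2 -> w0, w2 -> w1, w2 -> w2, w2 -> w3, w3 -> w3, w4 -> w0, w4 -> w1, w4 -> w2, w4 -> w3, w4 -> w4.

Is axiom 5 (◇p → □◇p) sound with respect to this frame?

By correspondence theory, 5 is valid on a frame iff R is Euclidean.
Euclidean: no — w1 R w0 and w1 R w2, but not w0 R w2.

No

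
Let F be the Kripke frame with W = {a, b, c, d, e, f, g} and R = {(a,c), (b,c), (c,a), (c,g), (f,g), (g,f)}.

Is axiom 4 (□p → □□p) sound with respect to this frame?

No

By correspondence theory, 4 is valid on a frame iff R is transitive.
Transitive: no — a R c and c R g, but not a R g.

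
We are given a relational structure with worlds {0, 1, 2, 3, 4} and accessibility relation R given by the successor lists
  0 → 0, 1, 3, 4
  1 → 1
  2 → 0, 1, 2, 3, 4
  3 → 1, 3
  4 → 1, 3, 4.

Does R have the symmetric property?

Symmetric: no — 0 R 1 but not 1 R 0.

No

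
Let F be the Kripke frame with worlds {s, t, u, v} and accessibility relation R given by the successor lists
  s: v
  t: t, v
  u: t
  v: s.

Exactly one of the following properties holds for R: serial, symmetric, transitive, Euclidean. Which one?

Serial: yes — every world has a successor (e.g. s R v).
Symmetric: no — t R v but not v R t.
Transitive: no — t R v and v R s, but not t R s.
Euclidean: no — s R v and s R v, but not v R v.
Only serial holds.

serial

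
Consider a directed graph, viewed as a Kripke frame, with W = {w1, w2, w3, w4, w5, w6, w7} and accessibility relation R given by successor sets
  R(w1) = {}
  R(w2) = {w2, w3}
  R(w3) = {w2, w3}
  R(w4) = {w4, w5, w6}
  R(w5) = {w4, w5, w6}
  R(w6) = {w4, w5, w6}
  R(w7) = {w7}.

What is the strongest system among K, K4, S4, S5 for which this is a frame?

Transitive (axiom 4): yes — every two-step R-path is closed by a direct edge.
Reflexive (axiom T): no — w1 is not related to itself.
Euclidean (axiom 5): yes — any two successors of a common world are R-related.
So F validates K, K4; S4 would additionally require R to be reflexive. The strongest is K4.

K4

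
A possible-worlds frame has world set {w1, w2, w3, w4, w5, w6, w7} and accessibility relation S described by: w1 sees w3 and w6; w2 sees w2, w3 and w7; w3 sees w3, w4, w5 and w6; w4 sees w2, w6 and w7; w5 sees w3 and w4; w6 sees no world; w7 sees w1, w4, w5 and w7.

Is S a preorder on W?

No

Reflexive: no — w1 is not related to itself.
Transitive: no — w1 S w3 and w3 S w4, but not w1 S w4.
So S is not a preorder.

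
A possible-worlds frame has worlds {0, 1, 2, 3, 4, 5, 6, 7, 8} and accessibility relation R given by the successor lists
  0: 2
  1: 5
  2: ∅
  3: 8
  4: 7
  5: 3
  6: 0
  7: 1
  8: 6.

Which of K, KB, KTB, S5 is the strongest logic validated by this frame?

Symmetric (axiom B): no — 0 R 2 but not 2 R 0.
Reflexive (axiom T): no — 0 is not related to itself.
Euclidean (axiom 5): no — 0 R 2 and 0 R 2, but not 2 R 2.
So F validates K; KB would additionally require R to be symmetric. The strongest is K.

K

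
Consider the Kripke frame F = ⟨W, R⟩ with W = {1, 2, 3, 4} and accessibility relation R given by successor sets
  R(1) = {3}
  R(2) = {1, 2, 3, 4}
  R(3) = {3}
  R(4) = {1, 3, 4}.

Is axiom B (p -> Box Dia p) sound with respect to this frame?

No

By correspondence theory, B is valid on a frame iff R is symmetric.
Symmetric: no — 1 R 3 but not 3 R 1.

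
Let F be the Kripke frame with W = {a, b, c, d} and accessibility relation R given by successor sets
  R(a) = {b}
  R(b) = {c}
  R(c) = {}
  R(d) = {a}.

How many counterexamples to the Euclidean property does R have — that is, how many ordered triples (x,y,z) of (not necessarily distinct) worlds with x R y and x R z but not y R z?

3

Enumerating: (a,b,b), (b,c,c), (d,a,a).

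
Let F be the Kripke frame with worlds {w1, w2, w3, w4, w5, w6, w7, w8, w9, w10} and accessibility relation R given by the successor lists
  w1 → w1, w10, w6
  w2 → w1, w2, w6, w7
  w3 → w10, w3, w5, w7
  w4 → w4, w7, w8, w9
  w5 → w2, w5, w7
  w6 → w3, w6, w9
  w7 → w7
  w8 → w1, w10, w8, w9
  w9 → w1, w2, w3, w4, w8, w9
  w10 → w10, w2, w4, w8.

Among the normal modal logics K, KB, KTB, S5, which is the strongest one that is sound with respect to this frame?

K

Symmetric (axiom B): no — w1 R w10 but not w10 R w1.
Reflexive (axiom T): yes — every world is R-related to itself.
Euclidean (axiom 5): no — w1 R w10 and w1 R w6, but not w10 R w6.
So F validates K; KB would additionally require R to be symmetric. The strongest is K.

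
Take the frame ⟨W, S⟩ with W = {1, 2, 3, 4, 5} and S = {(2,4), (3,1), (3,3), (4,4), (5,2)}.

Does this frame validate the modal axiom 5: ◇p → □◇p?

By correspondence theory, 5 is valid on a frame iff S is Euclidean.
Euclidean: no — 3 S 1 and 3 S 1, but not 1 S 1.

No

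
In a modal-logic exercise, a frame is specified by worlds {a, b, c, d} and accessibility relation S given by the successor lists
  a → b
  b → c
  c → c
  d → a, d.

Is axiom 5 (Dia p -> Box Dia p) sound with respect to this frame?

No

By correspondence theory, 5 is valid on a frame iff S is Euclidean.
Euclidean: no — a S b and a S b, but not b S b.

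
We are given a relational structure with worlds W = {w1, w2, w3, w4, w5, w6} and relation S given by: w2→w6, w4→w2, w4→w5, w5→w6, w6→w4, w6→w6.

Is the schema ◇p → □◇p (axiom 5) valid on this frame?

By correspondence theory, 5 is valid on a frame iff S is Euclidean.
Euclidean: no — w4 S w2 and w4 S w5, but not w2 S w5.

No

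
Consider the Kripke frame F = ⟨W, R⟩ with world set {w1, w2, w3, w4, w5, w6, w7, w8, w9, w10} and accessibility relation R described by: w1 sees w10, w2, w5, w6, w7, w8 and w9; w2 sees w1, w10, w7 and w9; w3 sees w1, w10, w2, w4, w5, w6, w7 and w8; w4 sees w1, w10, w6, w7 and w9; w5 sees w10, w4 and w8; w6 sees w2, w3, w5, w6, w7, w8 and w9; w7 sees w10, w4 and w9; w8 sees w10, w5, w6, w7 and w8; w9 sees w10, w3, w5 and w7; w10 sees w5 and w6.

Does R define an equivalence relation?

No

Reflexive: no — w1 is not related to itself.
Symmetric: no — w1 R w10 but not w10 R w1.
Transitive: no — w1 R w5 and w5 R w4, but not w1 R w4.
So R is not an equivalence relation.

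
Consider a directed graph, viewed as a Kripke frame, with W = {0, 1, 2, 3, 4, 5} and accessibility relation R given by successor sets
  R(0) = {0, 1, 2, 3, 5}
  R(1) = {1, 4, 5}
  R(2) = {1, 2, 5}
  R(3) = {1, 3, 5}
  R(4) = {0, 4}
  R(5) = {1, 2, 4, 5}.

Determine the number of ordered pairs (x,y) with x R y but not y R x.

10

Enumerating: (0,1), (0,2), (0,3), (0,5), (1,4), (2,1), (3,1), (3,5), (4,0), (5,4).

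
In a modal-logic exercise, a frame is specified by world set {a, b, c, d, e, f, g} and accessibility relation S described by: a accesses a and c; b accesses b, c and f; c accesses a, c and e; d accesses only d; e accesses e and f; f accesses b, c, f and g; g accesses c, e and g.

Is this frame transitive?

Transitive: no — a S c and c S e, but not a S e.

No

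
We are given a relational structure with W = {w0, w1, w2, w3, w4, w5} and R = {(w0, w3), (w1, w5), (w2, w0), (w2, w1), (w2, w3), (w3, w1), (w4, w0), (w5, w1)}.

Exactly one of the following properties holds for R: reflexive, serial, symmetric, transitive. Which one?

Reflexive: no — w0 is not related to itself.
Serial: yes — every world has a successor (e.g. w0 R w3).
Symmetric: no — w0 R w3 but not w3 R w0.
Transitive: no — w0 R w3 and w3 R w1, but not w0 R w1.
Only serial holds.

serial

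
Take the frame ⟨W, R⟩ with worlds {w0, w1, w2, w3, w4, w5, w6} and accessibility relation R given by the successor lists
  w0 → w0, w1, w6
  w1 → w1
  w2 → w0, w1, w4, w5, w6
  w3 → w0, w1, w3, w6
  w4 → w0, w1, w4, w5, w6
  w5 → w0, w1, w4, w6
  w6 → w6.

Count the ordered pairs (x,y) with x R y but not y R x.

Enumerating: (w0,w1), (w0,w6), (w2,w0), (w2,w1), (w2,w4), (w2,w5), (w2,w6), (w3,w0), (w3,w1), (w3,w6), (w4,w0), (w4,w1), (w4,w6), (w5,w0), (w5,w1), (w5,w6).

16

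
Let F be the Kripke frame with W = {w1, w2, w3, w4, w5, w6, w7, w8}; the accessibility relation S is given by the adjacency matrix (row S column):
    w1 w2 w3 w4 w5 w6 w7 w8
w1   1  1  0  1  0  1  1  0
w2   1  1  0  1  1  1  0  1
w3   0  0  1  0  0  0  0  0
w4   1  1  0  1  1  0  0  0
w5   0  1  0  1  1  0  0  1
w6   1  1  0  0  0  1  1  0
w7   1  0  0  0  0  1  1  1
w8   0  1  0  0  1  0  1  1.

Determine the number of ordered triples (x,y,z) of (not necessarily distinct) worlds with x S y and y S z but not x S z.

Enumerating: (w1,w2,w5), (w1,w2,w8), (w1,w4,w5), (w1,w7,w8), (w2,w1,w7), (w2,w6,w7), (w2,w8,w7), (w4,w1,w6), (w4,w1,w7), (w4,w2,w6), (w4,w2,w8), (w4,w5,w8), … and 20 more.
Total: 32.

32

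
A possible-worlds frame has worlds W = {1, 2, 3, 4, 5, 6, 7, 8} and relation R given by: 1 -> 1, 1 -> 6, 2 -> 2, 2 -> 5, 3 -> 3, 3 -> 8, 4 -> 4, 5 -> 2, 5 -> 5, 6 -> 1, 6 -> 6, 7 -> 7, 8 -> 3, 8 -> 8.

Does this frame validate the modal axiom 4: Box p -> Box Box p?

Yes

By correspondence theory, 4 is valid on a frame iff R is transitive.
Transitive: yes — every two-step R-path is closed by a direct edge.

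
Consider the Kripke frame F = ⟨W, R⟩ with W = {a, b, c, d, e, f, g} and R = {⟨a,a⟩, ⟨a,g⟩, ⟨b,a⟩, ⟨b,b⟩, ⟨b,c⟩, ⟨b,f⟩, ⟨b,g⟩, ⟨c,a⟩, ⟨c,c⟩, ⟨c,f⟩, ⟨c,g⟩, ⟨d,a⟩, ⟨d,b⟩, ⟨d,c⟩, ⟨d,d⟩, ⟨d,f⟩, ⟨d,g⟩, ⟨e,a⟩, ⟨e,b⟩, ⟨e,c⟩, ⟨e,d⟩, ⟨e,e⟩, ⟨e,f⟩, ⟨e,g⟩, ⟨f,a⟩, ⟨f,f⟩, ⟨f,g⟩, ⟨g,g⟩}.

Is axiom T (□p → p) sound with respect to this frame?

Yes

Axiom T corresponds to the accessibility relation being reflexive.
Reflexive: yes — every world is R-related to itself.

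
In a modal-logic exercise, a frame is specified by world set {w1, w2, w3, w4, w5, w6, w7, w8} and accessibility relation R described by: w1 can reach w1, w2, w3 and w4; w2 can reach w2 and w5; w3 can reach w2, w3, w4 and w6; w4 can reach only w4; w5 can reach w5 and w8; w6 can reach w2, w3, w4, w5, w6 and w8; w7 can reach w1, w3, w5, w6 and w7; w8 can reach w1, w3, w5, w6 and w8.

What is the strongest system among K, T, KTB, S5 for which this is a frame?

T

Reflexive (axiom T): yes — every world is R-related to itself.
Symmetric (axiom B): no — w1 R w2 but not w2 R w1.
Euclidean (axiom 5): no — w1 R w2 and w1 R w3, but not w2 R w3.
So F validates K, T; KTB would additionally require R to be symmetric. The strongest is T.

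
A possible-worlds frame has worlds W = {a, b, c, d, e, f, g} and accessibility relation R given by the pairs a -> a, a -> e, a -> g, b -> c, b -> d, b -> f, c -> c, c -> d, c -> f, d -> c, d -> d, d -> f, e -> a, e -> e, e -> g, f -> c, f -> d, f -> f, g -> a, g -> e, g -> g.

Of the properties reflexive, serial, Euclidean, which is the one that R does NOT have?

Reflexive: no — b is not related to itself.
Serial: yes — every world has a successor (e.g. a R a).
Euclidean: yes — any two successors of a common world are R-related.
Only reflexive fails.

reflexive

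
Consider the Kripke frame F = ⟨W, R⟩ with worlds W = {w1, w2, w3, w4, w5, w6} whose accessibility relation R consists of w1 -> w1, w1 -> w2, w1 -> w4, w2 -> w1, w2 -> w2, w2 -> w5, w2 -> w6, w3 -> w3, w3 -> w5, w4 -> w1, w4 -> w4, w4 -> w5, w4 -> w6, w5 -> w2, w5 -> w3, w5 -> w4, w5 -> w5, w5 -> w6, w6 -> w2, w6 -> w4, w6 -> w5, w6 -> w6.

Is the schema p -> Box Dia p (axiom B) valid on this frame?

By correspondence theory, B is valid on a frame iff R is symmetric.
Symmetric: yes — every pair in R has its reverse in R.

Yes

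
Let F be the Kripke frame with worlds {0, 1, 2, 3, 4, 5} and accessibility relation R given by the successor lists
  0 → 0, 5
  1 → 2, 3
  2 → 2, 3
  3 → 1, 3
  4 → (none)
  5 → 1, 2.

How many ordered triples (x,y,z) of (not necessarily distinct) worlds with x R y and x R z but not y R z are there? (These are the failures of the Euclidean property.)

7

Enumerating: (0,5,0), (0,5,5), (1,3,2), (2,3,2), (3,1,1), (5,1,1), (5,2,1).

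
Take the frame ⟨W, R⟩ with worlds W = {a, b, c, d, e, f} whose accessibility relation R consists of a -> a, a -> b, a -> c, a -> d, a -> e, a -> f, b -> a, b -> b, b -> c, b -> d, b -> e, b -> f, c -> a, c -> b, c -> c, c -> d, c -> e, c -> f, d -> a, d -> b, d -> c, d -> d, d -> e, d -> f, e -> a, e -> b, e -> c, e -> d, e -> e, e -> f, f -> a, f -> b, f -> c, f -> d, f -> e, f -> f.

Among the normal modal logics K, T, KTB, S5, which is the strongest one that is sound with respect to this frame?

S5

Reflexive (axiom T): yes — every world is R-related to itself.
Symmetric (axiom B): yes — every pair in R has its reverse in R.
Euclidean (axiom 5): yes — any two successors of a common world are R-related.
So F validates K, T, KTB, S5. The strongest is S5.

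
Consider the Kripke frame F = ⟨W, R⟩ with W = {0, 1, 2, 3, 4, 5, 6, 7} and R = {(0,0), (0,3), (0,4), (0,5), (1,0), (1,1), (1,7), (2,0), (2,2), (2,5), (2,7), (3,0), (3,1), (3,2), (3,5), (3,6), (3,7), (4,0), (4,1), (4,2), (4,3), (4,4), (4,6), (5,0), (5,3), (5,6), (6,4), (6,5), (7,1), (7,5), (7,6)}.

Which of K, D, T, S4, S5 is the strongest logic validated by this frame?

Serial (axiom D): yes — every world has a successor (e.g. 0 R 0).
Reflexive (axiom T): no — 3 is not related to itself.
Transitive (axiom 4): no — 0 R 3 and 3 R 1, but not 0 R 1.
Euclidean (axiom 5): no — 0 R 3 and 0 R 4, but not 3 R 4.
So F validates K, D; T would additionally require R to be reflexive. The strongest is D.

D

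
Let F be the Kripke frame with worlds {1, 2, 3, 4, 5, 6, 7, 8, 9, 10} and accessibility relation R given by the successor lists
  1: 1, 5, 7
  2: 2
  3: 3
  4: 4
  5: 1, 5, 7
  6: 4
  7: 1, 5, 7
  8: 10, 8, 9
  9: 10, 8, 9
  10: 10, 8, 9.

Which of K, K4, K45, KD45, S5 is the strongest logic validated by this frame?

Transitive (axiom 4): yes — every two-step R-path is closed by a direct edge.
Euclidean (axiom 5): yes — any two successors of a common world are R-related.
Serial (axiom D): yes — every world has a successor (e.g. 1 R 1).
Reflexive (axiom T): no — 6 is not related to itself.
So F validates K, K4, K45, KD45; S5 would additionally require R to be reflexive. The strongest is KD45.

KD45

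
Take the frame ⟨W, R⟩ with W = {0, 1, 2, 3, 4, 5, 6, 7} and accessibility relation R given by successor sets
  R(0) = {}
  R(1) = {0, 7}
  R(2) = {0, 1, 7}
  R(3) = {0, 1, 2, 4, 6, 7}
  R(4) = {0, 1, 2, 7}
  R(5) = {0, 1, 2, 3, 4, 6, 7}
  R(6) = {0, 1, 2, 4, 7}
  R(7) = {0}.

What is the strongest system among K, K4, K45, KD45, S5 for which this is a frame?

K4

Transitive (axiom 4): yes — every two-step R-path is closed by a direct edge.
Euclidean (axiom 5): no — 1 R 0 and 1 R 7, but not 0 R 7.
Serial (axiom D): no — 0 has no R-successor.
Reflexive (axiom T): no — 0 is not related to itself.
So F validates K, K4; K45 would additionally require R to be Euclidean. The strongest is K4.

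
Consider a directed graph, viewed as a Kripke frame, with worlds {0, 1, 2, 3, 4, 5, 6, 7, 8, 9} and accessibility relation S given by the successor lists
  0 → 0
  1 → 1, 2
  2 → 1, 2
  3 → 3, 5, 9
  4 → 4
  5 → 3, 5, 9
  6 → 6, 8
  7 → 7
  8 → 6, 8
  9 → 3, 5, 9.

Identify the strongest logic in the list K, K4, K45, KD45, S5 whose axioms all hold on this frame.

Transitive (axiom 4): yes — every two-step S-path is closed by a direct edge.
Euclidean (axiom 5): yes — any two successors of a common world are S-related.
Serial (axiom D): yes — every world has a successor (e.g. 0 S 0).
Reflexive (axiom T): yes — every world is S-related to itself.
So F validates K, K4, K45, KD45, S5. The strongest is S5.

S5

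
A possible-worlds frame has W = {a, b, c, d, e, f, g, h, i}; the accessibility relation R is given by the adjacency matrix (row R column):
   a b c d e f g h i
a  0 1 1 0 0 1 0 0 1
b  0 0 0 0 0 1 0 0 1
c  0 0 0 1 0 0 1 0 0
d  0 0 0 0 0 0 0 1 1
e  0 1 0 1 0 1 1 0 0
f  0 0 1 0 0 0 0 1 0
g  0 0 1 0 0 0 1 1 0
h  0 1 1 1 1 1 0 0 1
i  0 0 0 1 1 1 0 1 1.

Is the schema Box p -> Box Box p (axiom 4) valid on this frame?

Axiom 4 corresponds to the accessibility relation being transitive.
Transitive: no — a R c and c R d, but not a R d.

No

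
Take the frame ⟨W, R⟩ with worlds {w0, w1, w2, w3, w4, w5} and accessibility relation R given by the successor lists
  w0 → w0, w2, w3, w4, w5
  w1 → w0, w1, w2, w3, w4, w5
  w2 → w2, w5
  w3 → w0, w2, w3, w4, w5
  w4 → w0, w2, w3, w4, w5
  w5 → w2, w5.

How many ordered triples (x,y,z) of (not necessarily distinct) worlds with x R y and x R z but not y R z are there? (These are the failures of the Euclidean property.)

29

Enumerating: (w0,w2,w0), (w0,w2,w3), (w0,w2,w4), (w0,w5,w0), (w0,w5,w3), (w0,w5,w4), (w1,w0,w1), (w1,w2,w0), (w1,w2,w1), (w1,w2,w3), (w1,w2,w4), (w1,w3,w1), … and 17 more.
Total: 29.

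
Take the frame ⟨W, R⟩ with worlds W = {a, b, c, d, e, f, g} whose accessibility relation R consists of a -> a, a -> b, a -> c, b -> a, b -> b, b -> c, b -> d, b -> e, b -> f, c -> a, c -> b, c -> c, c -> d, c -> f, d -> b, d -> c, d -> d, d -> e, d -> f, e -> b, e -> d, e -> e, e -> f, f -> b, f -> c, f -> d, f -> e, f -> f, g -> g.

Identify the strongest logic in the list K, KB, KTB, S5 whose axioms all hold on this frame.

KTB

Symmetric (axiom B): yes — every pair in R has its reverse in R.
Reflexive (axiom T): yes — every world is R-related to itself.
Euclidean (axiom 5): no — b R a and b R d, but not a R d.
So F validates K, KB, KTB; S5 would additionally require R to be Euclidean. The strongest is KTB.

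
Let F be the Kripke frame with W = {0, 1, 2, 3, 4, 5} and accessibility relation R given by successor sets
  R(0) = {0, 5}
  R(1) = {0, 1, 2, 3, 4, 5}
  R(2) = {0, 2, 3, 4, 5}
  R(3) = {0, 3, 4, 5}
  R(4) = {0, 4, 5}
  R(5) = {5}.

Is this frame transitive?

Yes

Transitive: yes — every two-step R-path is closed by a direct edge.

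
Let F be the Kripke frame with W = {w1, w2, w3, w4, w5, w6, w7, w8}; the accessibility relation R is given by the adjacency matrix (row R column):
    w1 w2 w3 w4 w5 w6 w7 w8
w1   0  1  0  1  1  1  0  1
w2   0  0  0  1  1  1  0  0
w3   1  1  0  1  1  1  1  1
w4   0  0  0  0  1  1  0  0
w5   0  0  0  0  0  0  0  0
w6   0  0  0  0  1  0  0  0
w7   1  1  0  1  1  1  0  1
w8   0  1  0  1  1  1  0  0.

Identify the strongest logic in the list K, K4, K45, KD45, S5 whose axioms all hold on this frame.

K4

Transitive (axiom 4): yes — every two-step R-path is closed by a direct edge.
Euclidean (axiom 5): no — w1 R w2 and w1 R w8, but not w2 R w8.
Serial (axiom D): no — w5 has no R-successor.
Reflexive (axiom T): no — w1 is not related to itself.
So F validates K, K4; K45 would additionally require R to be Euclidean. The strongest is K4.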